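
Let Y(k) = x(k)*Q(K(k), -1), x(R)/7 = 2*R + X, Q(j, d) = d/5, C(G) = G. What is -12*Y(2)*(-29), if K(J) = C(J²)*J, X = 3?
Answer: -17052/5 ≈ -3410.4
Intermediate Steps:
K(J) = J³ (K(J) = J²*J = J³)
Q(j, d) = d/5 (Q(j, d) = d*(⅕) = d/5)
x(R) = 21 + 14*R (x(R) = 7*(2*R + 3) = 7*(3 + 2*R) = 21 + 14*R)
Y(k) = -21/5 - 14*k/5 (Y(k) = (21 + 14*k)*((⅕)*(-1)) = (21 + 14*k)*(-⅕) = -21/5 - 14*k/5)
-12*Y(2)*(-29) = -12*(-21/5 - 14/5*2)*(-29) = -12*(-21/5 - 28/5)*(-29) = -12*(-49/5)*(-29) = (588/5)*(-29) = -17052/5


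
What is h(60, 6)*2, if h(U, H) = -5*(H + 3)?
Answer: -90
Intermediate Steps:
h(U, H) = -15 - 5*H (h(U, H) = -5*(3 + H) = -15 - 5*H)
h(60, 6)*2 = (-15 - 5*6)*2 = (-15 - 30)*2 = -45*2 = -90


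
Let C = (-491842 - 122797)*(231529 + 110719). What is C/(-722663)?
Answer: 210358968472/722663 ≈ 2.9109e+5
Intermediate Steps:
C = -210358968472 (C = -614639*342248 = -210358968472)
C/(-722663) = -210358968472/(-722663) = -210358968472*(-1/722663) = 210358968472/722663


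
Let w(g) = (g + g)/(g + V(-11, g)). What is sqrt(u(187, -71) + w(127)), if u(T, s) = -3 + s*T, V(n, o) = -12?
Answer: I*sqrt(175598790)/115 ≈ 115.23*I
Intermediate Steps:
u(T, s) = -3 + T*s
w(g) = 2*g/(-12 + g) (w(g) = (g + g)/(g - 12) = (2*g)/(-12 + g) = 2*g/(-12 + g))
sqrt(u(187, -71) + w(127)) = sqrt((-3 + 187*(-71)) + 2*127/(-12 + 127)) = sqrt((-3 - 13277) + 2*127/115) = sqrt(-13280 + 2*127*(1/115)) = sqrt(-13280 + 254/115) = sqrt(-1526946/115) = I*sqrt(175598790)/115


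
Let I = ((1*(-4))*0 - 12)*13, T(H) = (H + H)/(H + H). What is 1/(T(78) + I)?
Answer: -1/155 ≈ -0.0064516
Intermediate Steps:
T(H) = 1 (T(H) = (2*H)/((2*H)) = (2*H)*(1/(2*H)) = 1)
I = -156 (I = (-4*0 - 12)*13 = (0 - 12)*13 = -12*13 = -156)
1/(T(78) + I) = 1/(1 - 156) = 1/(-155) = -1/155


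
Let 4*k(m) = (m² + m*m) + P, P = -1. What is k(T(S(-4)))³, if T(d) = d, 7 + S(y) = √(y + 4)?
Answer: 912673/64 ≈ 14261.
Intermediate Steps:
S(y) = -7 + √(4 + y) (S(y) = -7 + √(y + 4) = -7 + √(4 + y))
k(m) = -¼ + m²/2 (k(m) = ((m² + m*m) - 1)/4 = ((m² + m²) - 1)/4 = (2*m² - 1)/4 = (-1 + 2*m²)/4 = -¼ + m²/2)
k(T(S(-4)))³ = (-¼ + (-7 + √(4 - 4))²/2)³ = (-¼ + (-7 + √0)²/2)³ = (-¼ + (-7 + 0)²/2)³ = (-¼ + (½)*(-7)²)³ = (-¼ + (½)*49)³ = (-¼ + 49/2)³ = (97/4)³ = 912673/64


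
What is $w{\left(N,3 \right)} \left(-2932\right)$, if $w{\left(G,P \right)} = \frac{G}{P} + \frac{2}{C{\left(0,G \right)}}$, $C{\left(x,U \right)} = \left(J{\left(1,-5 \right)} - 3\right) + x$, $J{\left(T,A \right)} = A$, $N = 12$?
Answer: $-10995$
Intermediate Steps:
$C{\left(x,U \right)} = -8 + x$ ($C{\left(x,U \right)} = \left(-5 - 3\right) + x = -8 + x$)
$w{\left(G,P \right)} = - \frac{1}{4} + \frac{G}{P}$ ($w{\left(G,P \right)} = \frac{G}{P} + \frac{2}{-8 + 0} = \frac{G}{P} + \frac{2}{-8} = \frac{G}{P} + 2 \left(- \frac{1}{8}\right) = \frac{G}{P} - \frac{1}{4} = - \frac{1}{4} + \frac{G}{P}$)
$w{\left(N,3 \right)} \left(-2932\right) = \frac{12 - \frac{3}{4}}{3} \left(-2932\right) = \frac{1}{3} \cdot \frac{45}{4} \left(-2932\right) = \frac{15}{4} \left(-2932\right) = -10995$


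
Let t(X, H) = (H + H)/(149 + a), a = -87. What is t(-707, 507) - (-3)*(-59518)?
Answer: -5534667/31 ≈ -1.7854e+5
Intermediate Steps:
t(X, H) = H/31 (t(X, H) = (H + H)/(149 - 87) = (2*H)/62 = (2*H)*(1/62) = H/31)
t(-707, 507) - (-3)*(-59518) = (1/31)*507 - (-3)*(-59518) = 507/31 - 1*178554 = 507/31 - 178554 = -5534667/31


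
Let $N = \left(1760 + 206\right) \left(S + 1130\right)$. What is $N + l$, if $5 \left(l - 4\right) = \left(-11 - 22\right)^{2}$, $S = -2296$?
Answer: $- \frac{11460671}{5} \approx -2.2921 \cdot 10^{6}$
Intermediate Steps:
$N = -2292356$ ($N = \left(1760 + 206\right) \left(-2296 + 1130\right) = 1966 \left(-1166\right) = -2292356$)
$l = \frac{1109}{5}$ ($l = 4 + \frac{\left(-11 - 22\right)^{2}}{5} = 4 + \frac{\left(-33\right)^{2}}{5} = 4 + \frac{1}{5} \cdot 1089 = 4 + \frac{1089}{5} = \frac{1109}{5} \approx 221.8$)
$N + l = -2292356 + \frac{1109}{5} = - \frac{11460671}{5}$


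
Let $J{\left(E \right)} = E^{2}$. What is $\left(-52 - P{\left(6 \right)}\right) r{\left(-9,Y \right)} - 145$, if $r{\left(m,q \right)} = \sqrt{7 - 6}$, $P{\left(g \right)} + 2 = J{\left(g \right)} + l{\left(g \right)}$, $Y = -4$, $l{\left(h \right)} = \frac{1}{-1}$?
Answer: $-230$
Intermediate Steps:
$l{\left(h \right)} = -1$
$P{\left(g \right)} = -3 + g^{2}$ ($P{\left(g \right)} = -2 + \left(g^{2} - 1\right) = -2 + \left(-1 + g^{2}\right) = -3 + g^{2}$)
$r{\left(m,q \right)} = 1$ ($r{\left(m,q \right)} = \sqrt{1} = 1$)
$\left(-52 - P{\left(6 \right)}\right) r{\left(-9,Y \right)} - 145 = \left(-52 - \left(-3 + 6^{2}\right)\right) 1 - 145 = \left(-52 - \left(-3 + 36\right)\right) 1 - 145 = \left(-52 - 33\right) 1 - 145 = \left(-85\right) 1 - 145 = -85 - 145 = -230$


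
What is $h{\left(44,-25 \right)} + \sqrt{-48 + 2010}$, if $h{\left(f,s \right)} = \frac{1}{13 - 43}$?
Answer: $- \frac{1}{30} + 3 \sqrt{218} \approx 44.261$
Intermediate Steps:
$h{\left(f,s \right)} = - \frac{1}{30}$ ($h{\left(f,s \right)} = \frac{1}{-30} = - \frac{1}{30}$)
$h{\left(44,-25 \right)} + \sqrt{-48 + 2010} = - \frac{1}{30} + \sqrt{-48 + 2010} = - \frac{1}{30} + \sqrt{1962} = - \frac{1}{30} + 3 \sqrt{218}$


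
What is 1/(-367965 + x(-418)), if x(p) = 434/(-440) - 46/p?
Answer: -380/139827033 ≈ -2.7176e-6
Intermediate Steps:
x(p) = -217/220 - 46/p (x(p) = 434*(-1/440) - 46/p = -217/220 - 46/p)
1/(-367965 + x(-418)) = 1/(-367965 + (-217/220 - 46/(-418))) = 1/(-367965 + (-217/220 - 46*(-1/418))) = 1/(-367965 + (-217/220 + 23/209)) = 1/(-367965 - 333/380) = 1/(-139827033/380) = -380/139827033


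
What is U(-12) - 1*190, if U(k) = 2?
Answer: -188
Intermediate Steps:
U(-12) - 1*190 = 2 - 1*190 = 2 - 190 = -188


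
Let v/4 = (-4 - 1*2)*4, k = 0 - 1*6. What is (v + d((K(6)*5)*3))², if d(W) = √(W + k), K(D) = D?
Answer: 9300 - 384*√21 ≈ 7540.3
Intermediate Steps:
k = -6 (k = 0 - 6 = -6)
d(W) = √(-6 + W) (d(W) = √(W - 6) = √(-6 + W))
v = -96 (v = 4*((-4 - 1*2)*4) = 4*((-4 - 2)*4) = 4*(-6*4) = 4*(-24) = -96)
(v + d((K(6)*5)*3))² = (-96 + √(-6 + (6*5)*3))² = (-96 + √(-6 + 30*3))² = (-96 + √(-6 + 90))² = (-96 + √84)² = (-96 + 2*√21)²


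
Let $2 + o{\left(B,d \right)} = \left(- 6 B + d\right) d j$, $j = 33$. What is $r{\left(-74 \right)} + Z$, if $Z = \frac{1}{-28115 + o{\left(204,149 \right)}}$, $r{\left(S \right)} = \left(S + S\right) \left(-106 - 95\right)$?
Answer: $\frac{158077659215}{5313892} \approx 29748.0$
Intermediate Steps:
$o{\left(B,d \right)} = -2 + 33 d \left(d - 6 B\right)$ ($o{\left(B,d \right)} = -2 + \left(- 6 B + d\right) d 33 = -2 + \left(d - 6 B\right) d 33 = -2 + d \left(d - 6 B\right) 33 = -2 + 33 d \left(d - 6 B\right)$)
$r{\left(S \right)} = - 402 S$ ($r{\left(S \right)} = 2 S \left(-201\right) = - 402 S$)
$Z = - \frac{1}{5313892}$ ($Z = \frac{1}{-28115 - \left(2 - 732633 + 6018408\right)} = \frac{1}{-28115 - 5285777} = \frac{1}{-5313892} = - \frac{1}{5313892} \approx -1.8819 \cdot 10^{-7}$)
$r{\left(-74 \right)} + Z = \left(-402\right) \left(-74\right) - \frac{1}{5313892} = 29748 - \frac{1}{5313892} = \frac{158077659215}{5313892}$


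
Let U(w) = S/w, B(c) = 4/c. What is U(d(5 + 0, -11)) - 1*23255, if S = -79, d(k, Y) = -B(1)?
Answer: -92941/4 ≈ -23235.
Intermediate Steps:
d(k, Y) = -4 (d(k, Y) = -4/1 = -4)
U(w) = -79/w
U(d(5 + 0, -11)) - 1*23255 = -79/(-4) - 1*23255 = -79*(-1/4) - 23255 = 79/4 - 23255 = -92941/4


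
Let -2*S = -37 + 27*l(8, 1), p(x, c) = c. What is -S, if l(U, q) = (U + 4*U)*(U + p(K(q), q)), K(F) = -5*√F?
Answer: 9683/2 ≈ 4841.5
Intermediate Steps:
l(U, q) = 5*U*(U + q) (l(U, q) = (U + 4*U)*(U + q) = (5*U)*(U + q) = 5*U*(U + q))
S = -9683/2 (S = -(-37 + 27*(5*8*(8 + 1)))/2 = -(-37 + 27*(5*8*9))/2 = -(-37 + 27*360)/2 = -(-37 + 9720)/2 = -½*9683 = -9683/2 ≈ -4841.5)
-S = -1*(-9683/2) = 9683/2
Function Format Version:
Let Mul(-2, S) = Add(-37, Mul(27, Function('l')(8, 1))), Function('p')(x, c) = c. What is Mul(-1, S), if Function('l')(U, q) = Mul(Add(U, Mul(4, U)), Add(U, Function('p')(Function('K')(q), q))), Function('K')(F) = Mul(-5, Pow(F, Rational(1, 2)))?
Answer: Rational(9683, 2) ≈ 4841.5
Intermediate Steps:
Function('l')(U, q) = Mul(5, U, Add(U, q)) (Function('l')(U, q) = Mul(Add(U, Mul(4, U)), Add(U, q)) = Mul(Mul(5, U), Add(U, q)) = Mul(5, U, Add(U, q)))
S = Rational(-9683, 2) (S = Mul(Rational(-1, 2), Add(-37, Mul(27, Mul(5, 8, Add(8, 1))))) = Mul(Rational(-1, 2), Add(-37, Mul(27, Mul(5, 8, 9)))) = Mul(Rational(-1, 2), Add(-37, Mul(27, 360))) = Mul(Rational(-1, 2), Add(-37, 9720)) = Mul(Rational(-1, 2), 9683) = Rational(-9683, 2) ≈ -4841.5)
Mul(-1, S) = Mul(-1, Rational(-9683, 2)) = Rational(9683, 2)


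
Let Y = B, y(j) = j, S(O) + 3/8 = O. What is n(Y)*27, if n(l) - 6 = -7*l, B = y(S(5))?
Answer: -5697/8 ≈ -712.13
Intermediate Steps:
S(O) = -3/8 + O
B = 37/8 (B = -3/8 + 5 = 37/8 ≈ 4.6250)
Y = 37/8 ≈ 4.6250
n(l) = 6 - 7*l
n(Y)*27 = (6 - 7*37/8)*27 = (6 - 259/8)*27 = -211/8*27 = -5697/8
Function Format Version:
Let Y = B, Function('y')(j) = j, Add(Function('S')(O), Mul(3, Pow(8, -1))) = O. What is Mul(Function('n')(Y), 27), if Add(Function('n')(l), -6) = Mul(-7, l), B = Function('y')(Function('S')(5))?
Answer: Rational(-5697, 8) ≈ -712.13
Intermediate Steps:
Function('S')(O) = Add(Rational(-3, 8), O)
B = Rational(37, 8) (B = Add(Rational(-3, 8), 5) = Rational(37, 8) ≈ 4.6250)
Y = Rational(37, 8) ≈ 4.6250
Function('n')(l) = Add(6, Mul(-7, l))
Mul(Function('n')(Y), 27) = Mul(Add(6, Mul(-7, Rational(37, 8))), 27) = Mul(Add(6, Rational(-259, 8)), 27) = Mul(Rational(-211, 8), 27) = Rational(-5697, 8)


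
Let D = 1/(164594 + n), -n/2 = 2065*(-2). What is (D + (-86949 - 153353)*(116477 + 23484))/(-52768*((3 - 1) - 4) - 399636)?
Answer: 5813582717805587/50836361400 ≈ 1.1436e+5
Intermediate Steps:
n = 8260 (n = -4130*(-2) = -2*(-4130) = 8260)
D = 1/172854 (D = 1/(164594 + 8260) = 1/172854 ≈ 5.7852e-6)
(D + (-86949 - 153353)*(116477 + 23484))/(-52768*((3 - 1) - 4) - 399636) = (1/172854 + (-86949 - 153353)*(116477 + 23484))/(-52768*((3 - 1) - 4) - 399636) = (1/172854 - 240302*139961)/(-52768*(2 - 4) - 399636) = (1/172854 - 33632908222)/(-52768*(-2) - 399636) = -5813582717805587/(172854*(105536 - 399636)) = -5813582717805587/172854/(-294100) = -5813582717805587/172854*(-1/294100) = 5813582717805587/50836361400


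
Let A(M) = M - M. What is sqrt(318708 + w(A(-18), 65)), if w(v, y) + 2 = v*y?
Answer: sqrt(318706) ≈ 564.54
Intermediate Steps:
A(M) = 0
w(v, y) = -2 + v*y
sqrt(318708 + w(A(-18), 65)) = sqrt(318708 + (-2 + 0*65)) = sqrt(318708 + (-2 + 0)) = sqrt(318708 - 2) = sqrt(318706)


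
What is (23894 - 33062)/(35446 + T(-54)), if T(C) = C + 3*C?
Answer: -4584/17615 ≈ -0.26023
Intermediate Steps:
T(C) = 4*C
(23894 - 33062)/(35446 + T(-54)) = (23894 - 33062)/(35446 + 4*(-54)) = -9168/(35446 - 216) = -9168/35230 = -9168*1/35230 = -4584/17615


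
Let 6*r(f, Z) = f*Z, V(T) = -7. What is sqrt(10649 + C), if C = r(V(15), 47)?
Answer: sqrt(381390)/6 ≈ 102.93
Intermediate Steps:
r(f, Z) = Z*f/6 (r(f, Z) = (f*Z)/6 = (Z*f)/6 = Z*f/6)
C = -329/6 (C = (1/6)*47*(-7) = -329/6 ≈ -54.833)
sqrt(10649 + C) = sqrt(10649 - 329/6) = sqrt(63565/6) = sqrt(381390)/6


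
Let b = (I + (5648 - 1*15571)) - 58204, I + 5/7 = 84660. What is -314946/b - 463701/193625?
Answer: -240266098338/11203723375 ≈ -21.445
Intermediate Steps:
I = 592615/7 (I = -5/7 + 84660 = 592615/7 ≈ 84659.)
b = 115726/7 (b = (592615/7 + (5648 - 1*15571)) - 58204 = (592615/7 + (5648 - 15571)) - 58204 = (592615/7 - 9923) - 58204 = 523154/7 - 58204 = 115726/7 ≈ 16532.)
-314946/b - 463701/193625 = -314946/115726/7 - 463701/193625 = -314946*7/115726 - 463701*1/193625 = -1102311/57863 - 463701/193625 = -240266098338/11203723375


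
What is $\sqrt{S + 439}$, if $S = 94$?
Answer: $\sqrt{533} \approx 23.087$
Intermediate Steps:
$\sqrt{S + 439} = \sqrt{94 + 439} = \sqrt{533}$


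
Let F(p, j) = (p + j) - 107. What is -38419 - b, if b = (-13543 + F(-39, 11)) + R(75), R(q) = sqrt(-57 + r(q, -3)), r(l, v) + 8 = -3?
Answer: -24741 - 2*I*sqrt(17) ≈ -24741.0 - 8.2462*I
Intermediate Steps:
r(l, v) = -11 (r(l, v) = -8 - 3 = -11)
F(p, j) = -107 + j + p (F(p, j) = (j + p) - 107 = -107 + j + p)
R(q) = 2*I*sqrt(17) (R(q) = sqrt(-57 - 11) = sqrt(-68) = 2*I*sqrt(17))
b = -13678 + 2*I*sqrt(17) (b = (-13543 + (-107 + 11 - 39)) + 2*I*sqrt(17) = (-13543 - 135) + 2*I*sqrt(17) = -13678 + 2*I*sqrt(17) ≈ -13678.0 + 8.2462*I)
-38419 - b = -38419 - (-13678 + 2*I*sqrt(17)) = -38419 + (13678 - 2*I*sqrt(17)) = -24741 - 2*I*sqrt(17)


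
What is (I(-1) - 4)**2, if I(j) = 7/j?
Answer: 121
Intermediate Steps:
(I(-1) - 4)**2 = (7/(-1) - 4)**2 = (7*(-1) - 4)**2 = (-7 - 4)**2 = (-11)**2 = 121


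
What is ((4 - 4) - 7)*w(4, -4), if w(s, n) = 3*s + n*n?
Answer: -196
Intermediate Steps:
w(s, n) = n² + 3*s (w(s, n) = 3*s + n² = n² + 3*s)
((4 - 4) - 7)*w(4, -4) = ((4 - 4) - 7)*((-4)² + 3*4) = (0 - 7)*(16 + 12) = -7*28 = -196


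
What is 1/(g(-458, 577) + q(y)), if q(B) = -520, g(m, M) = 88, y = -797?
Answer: -1/432 ≈ -0.0023148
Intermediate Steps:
1/(g(-458, 577) + q(y)) = 1/(88 - 520) = 1/(-432) = -1/432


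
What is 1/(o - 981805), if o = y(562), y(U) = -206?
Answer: -1/982011 ≈ -1.0183e-6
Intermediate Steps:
o = -206
1/(o - 981805) = 1/(-206 - 981805) = 1/(-982011) = -1/982011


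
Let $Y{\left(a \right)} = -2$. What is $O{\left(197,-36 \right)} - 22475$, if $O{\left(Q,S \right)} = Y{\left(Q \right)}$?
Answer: $-22477$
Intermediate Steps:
$O{\left(Q,S \right)} = -2$
$O{\left(197,-36 \right)} - 22475 = -2 - 22475 = -22477$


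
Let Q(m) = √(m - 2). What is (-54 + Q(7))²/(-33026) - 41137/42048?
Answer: -740706385/694338624 + 54*√5/16513 ≈ -1.0595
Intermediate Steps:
Q(m) = √(-2 + m)
(-54 + Q(7))²/(-33026) - 41137/42048 = (-54 + √(-2 + 7))²/(-33026) - 41137/42048 = (-54 + √5)²*(-1/33026) - 41137*1/42048 = -(-54 + √5)²/33026 - 41137/42048 = -41137/42048 - (-54 + √5)²/33026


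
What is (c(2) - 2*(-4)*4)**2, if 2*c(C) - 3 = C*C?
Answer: 5041/4 ≈ 1260.3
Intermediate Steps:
c(C) = 3/2 + C**2/2 (c(C) = 3/2 + (C*C)/2 = 3/2 + C**2/2)
(c(2) - 2*(-4)*4)**2 = ((3/2 + (1/2)*2**2) - 2*(-4)*4)**2 = ((3/2 + (1/2)*4) + 8*4)**2 = ((3/2 + 2) + 32)**2 = (7/2 + 32)**2 = (71/2)**2 = 5041/4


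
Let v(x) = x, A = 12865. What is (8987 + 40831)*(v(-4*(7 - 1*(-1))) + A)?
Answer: 639314394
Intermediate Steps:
(8987 + 40831)*(v(-4*(7 - 1*(-1))) + A) = (8987 + 40831)*(-4*(7 - 1*(-1)) + 12865) = 49818*(-4*(7 + 1) + 12865) = 49818*(-4*8 + 12865) = 49818*(-32 + 12865) = 49818*12833 = 639314394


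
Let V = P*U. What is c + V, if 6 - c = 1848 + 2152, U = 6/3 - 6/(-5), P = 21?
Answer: -19634/5 ≈ -3926.8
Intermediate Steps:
U = 16/5 (U = 6*(1/3) - 6*(-1/5) = 2 + 6/5 = 16/5 ≈ 3.2000)
c = -3994 (c = 6 - (1848 + 2152) = 6 - 1*4000 = 6 - 4000 = -3994)
V = 336/5 (V = 21*(16/5) = 336/5 ≈ 67.200)
c + V = -3994 + 336/5 = -19634/5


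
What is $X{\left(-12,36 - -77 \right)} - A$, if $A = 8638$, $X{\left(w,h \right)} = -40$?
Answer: $-8678$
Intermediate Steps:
$X{\left(-12,36 - -77 \right)} - A = -40 - 8638 = -8678$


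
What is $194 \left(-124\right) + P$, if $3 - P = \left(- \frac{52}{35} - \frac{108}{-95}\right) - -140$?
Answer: $- \frac{16088113}{665} \approx -24193.0$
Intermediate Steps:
$P = - \frac{90873}{665}$ ($P = 3 - \left(\left(- \frac{52}{35} - \frac{108}{-95}\right) - -140\right) = 3 - \left(\left(\left(-52\right) \frac{1}{35} - - \frac{108}{95}\right) + 140\right) = 3 - \left(\left(- \frac{52}{35} + \frac{108}{95}\right) + 140\right) = 3 - \left(- \frac{232}{665} + 140\right) = 3 - \frac{92868}{665} = - \frac{90873}{665} \approx -136.65$)
$194 \left(-124\right) + P = 194 \left(-124\right) - \frac{90873}{665} = -24056 - \frac{90873}{665} = - \frac{16088113}{665}$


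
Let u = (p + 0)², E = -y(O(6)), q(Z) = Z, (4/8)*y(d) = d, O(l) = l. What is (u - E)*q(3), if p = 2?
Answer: 48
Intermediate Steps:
y(d) = 2*d
E = -12 (E = -2*6 = -1*12 = -12)
u = 4 (u = (2 + 0)² = 2² = 4)
(u - E)*q(3) = (4 - 1*(-12))*3 = (4 + 12)*3 = 16*3 = 48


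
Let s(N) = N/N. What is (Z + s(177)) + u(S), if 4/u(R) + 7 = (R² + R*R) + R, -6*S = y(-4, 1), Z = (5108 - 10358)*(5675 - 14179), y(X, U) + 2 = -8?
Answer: 44646019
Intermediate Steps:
s(N) = 1
y(X, U) = -10 (y(X, U) = -2 - 8 = -10)
Z = 44646000 (Z = -5250*(-8504) = 44646000)
S = 5/3 (S = -⅙*(-10) = 5/3 ≈ 1.6667)
u(R) = 4/(-7 + R + 2*R²) (u(R) = 4/(-7 + ((R² + R*R) + R)) = 4/(-7 + ((R² + R²) + R)) = 4/(-7 + (2*R² + R)) = 4/(-7 + (R + 2*R²)) = 4/(-7 + R + 2*R²))
(Z + s(177)) + u(S) = (44646000 + 1) + 4/(-7 + 5/3 + 2*(5/3)²) = 44646001 + 4/(-7 + 5/3 + 2*(25/9)) = 44646001 + 4/(-7 + 5/3 + 50/9) = 44646001 + 4/(2/9) = 44646001 + 4*(9/2) = 44646001 + 18 = 44646019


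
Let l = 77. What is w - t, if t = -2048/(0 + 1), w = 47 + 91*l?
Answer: 9102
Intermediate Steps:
w = 7054 (w = 47 + 91*77 = 47 + 7007 = 7054)
t = -2048 (t = -2048/1 = 1*(-2048) = -2048)
w - t = 7054 - 1*(-2048) = 7054 + 2048 = 9102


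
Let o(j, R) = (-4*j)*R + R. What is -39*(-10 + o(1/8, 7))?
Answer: 507/2 ≈ 253.50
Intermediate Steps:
o(j, R) = R - 4*R*j (o(j, R) = -4*R*j + R = R - 4*R*j)
-39*(-10 + o(1/8, 7)) = -39*(-10 + 7*(1 - 4/8)) = -39*(-10 + 7*(1 - 4*⅛)) = -39*(-10 + 7*(1 - ½)) = -39*(-10 + 7*(½)) = -39*(-10 + 7/2) = -39*(-13/2) = 507/2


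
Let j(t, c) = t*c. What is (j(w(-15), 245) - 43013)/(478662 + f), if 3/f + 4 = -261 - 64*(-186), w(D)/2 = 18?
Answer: -397972327/5571147021 ≈ -0.071434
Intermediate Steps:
w(D) = 36 (w(D) = 2*18 = 36)
j(t, c) = c*t
f = 3/11639 (f = 3/(-4 + (-261 - 64*(-186))) = 3/(-4 + (-261 + 11904)) = 3/(-4 + 11643) = 3/11639 ≈ 0.00025775)
(j(w(-15), 245) - 43013)/(478662 + f) = (245*36 - 43013)/(478662 + 3/11639) = (8820 - 43013)/(5571147021/11639) = -34193*11639/5571147021 = -397972327/5571147021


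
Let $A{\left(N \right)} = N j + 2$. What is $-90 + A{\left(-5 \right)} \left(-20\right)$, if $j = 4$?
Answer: $270$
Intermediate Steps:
$A{\left(N \right)} = 2 + 4 N$ ($A{\left(N \right)} = N 4 + 2 = 4 N + 2 = 2 + 4 N$)
$-90 + A{\left(-5 \right)} \left(-20\right) = -90 + \left(2 + 4 \left(-5\right)\right) \left(-20\right) = -90 + \left(2 - 20\right) \left(-20\right) = -90 - -360 = -90 + 360 = 270$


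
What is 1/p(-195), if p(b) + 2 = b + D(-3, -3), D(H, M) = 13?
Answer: -1/184 ≈ -0.0054348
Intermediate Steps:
p(b) = 11 + b (p(b) = -2 + (b + 13) = -2 + (13 + b) = 11 + b)
1/p(-195) = 1/(11 - 195) = 1/(-184) = -1/184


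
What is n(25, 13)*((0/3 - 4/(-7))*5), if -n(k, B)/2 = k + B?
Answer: -1520/7 ≈ -217.14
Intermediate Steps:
n(k, B) = -2*B - 2*k (n(k, B) = -2*(k + B) = -2*(B + k) = -2*B - 2*k)
n(25, 13)*((0/3 - 4/(-7))*5) = (-2*13 - 2*25)*((0/3 - 4/(-7))*5) = (-26 - 50)*((0*(⅓) - 4*(-⅐))*5) = -76*(0 + 4/7)*5 = -304*5/7 = -76*20/7 = -1520/7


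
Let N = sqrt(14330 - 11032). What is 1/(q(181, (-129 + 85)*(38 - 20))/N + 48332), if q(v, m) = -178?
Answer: 39849734/1926017335767 + 89*sqrt(3298)/3852034671534 ≈ 2.0692e-5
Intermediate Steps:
N = sqrt(3298) ≈ 57.428
1/(q(181, (-129 + 85)*(38 - 20))/N + 48332) = 1/(-178*sqrt(3298)/3298 + 48332) = 1/(-89*sqrt(3298)/1649 + 48332) = 1/(48332 - 89*sqrt(3298)/1649)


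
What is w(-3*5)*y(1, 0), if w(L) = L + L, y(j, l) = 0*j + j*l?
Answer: 0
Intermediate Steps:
y(j, l) = j*l (y(j, l) = 0 + j*l = j*l)
w(L) = 2*L
w(-3*5)*y(1, 0) = (2*(-3*5))*(1*0) = (2*(-15))*0 = -30*0 = 0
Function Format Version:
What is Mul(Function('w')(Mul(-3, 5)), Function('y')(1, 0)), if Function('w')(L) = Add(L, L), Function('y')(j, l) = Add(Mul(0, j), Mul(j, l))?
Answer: 0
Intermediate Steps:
Function('y')(j, l) = Mul(j, l) (Function('y')(j, l) = Add(0, Mul(j, l)) = Mul(j, l))
Function('w')(L) = Mul(2, L)
Mul(Function('w')(Mul(-3, 5)), Function('y')(1, 0)) = Mul(Mul(2, Mul(-3, 5)), Mul(1, 0)) = Mul(Mul(2, -15), 0) = Mul(-30, 0) = 0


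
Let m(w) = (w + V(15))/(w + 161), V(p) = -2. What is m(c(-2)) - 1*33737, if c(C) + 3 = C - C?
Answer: -5330451/158 ≈ -33737.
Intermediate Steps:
c(C) = -3 (c(C) = -3 + (C - C) = -3 + 0 = -3)
m(w) = (-2 + w)/(161 + w) (m(w) = (w - 2)/(w + 161) = (-2 + w)/(161 + w))
m(c(-2)) - 1*33737 = (-2 - 3)/(161 - 3) - 1*33737 = -5/158 - 33737 = -5330451/158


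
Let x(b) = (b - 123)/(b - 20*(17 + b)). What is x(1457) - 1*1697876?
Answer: -47579580482/28023 ≈ -1.6979e+6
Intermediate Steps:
x(b) = (-123 + b)/(-340 - 19*b) (x(b) = (-123 + b)/(b + (-340 - 20*b)) = (-123 + b)/(-340 - 19*b))
x(1457) - 1*1697876 = (123 - 1*1457)/(340 + 19*1457) - 1*1697876 = (123 - 1457)/(340 + 27683) - 1697876 = -1334/28023 - 1697876 = -47579580482/28023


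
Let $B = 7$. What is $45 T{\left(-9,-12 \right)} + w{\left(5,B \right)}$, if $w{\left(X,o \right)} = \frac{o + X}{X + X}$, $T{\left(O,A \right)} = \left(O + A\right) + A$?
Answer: $- \frac{7419}{5} \approx -1483.8$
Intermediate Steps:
$T{\left(O,A \right)} = O + 2 A$ ($T{\left(O,A \right)} = \left(A + O\right) + A = O + 2 A$)
$w{\left(X,o \right)} = \frac{X + o}{2 X}$
$45 T{\left(-9,-12 \right)} + w{\left(5,B \right)} = 45 \left(-9 + 2 \left(-12\right)\right) + \frac{5 + 7}{2 \cdot 5} = 45 \left(-9 - 24\right) + \frac{1}{2} \cdot \frac{1}{5} \cdot 12 = 45 \left(-33\right) + \frac{6}{5} = -1485 + \frac{6}{5} = - \frac{7419}{5}$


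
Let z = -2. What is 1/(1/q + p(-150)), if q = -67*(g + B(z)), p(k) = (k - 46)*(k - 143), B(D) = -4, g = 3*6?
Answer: 938/53867463 ≈ 1.7413e-5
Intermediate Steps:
g = 18
p(k) = (-143 + k)*(-46 + k) (p(k) = (-46 + k)*(-143 + k) = (-143 + k)*(-46 + k))
q = -938 (q = -67*(18 - 4) = -67*14 = -938)
1/(1/q + p(-150)) = 1/(1/(-938) + (6578 + (-150)² - 189*(-150))) = 1/(-1/938 + (6578 + 22500 + 28350)) = 1/(-1/938 + 57428) = 1/(53867463/938) = 938/53867463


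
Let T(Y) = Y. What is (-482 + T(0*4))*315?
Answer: -151830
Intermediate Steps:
(-482 + T(0*4))*315 = (-482 + 0*4)*315 = (-482 + 0)*315 = -482*315 = -151830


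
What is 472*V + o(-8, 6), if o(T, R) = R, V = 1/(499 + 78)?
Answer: 3934/577 ≈ 6.8180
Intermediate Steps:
V = 1/577 ≈ 0.0017331
472*V + o(-8, 6) = 472*(1/577) + 6 = 472/577 + 6 = 3934/577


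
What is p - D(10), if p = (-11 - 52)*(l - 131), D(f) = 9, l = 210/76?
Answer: 306657/38 ≈ 8069.9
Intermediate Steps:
l = 105/38 (l = 210*(1/76) = 105/38 ≈ 2.7632)
p = 306999/38 (p = (-11 - 52)*(105/38 - 131) = -63*(-4873/38) = 306999/38 ≈ 8078.9)
p - D(10) = 306999/38 - 1*9 = 306999/38 - 9 = 306657/38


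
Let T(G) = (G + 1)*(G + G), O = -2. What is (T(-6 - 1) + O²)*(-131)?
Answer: -11528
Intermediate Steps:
T(G) = 2*G*(1 + G) (T(G) = (1 + G)*(2*G) = 2*G*(1 + G))
(T(-6 - 1) + O²)*(-131) = (2*(-6 - 1)*(1 + (-6 - 1)) + (-2)²)*(-131) = (2*(-7)*(1 - 7) + 4)*(-131) = (2*(-7)*(-6) + 4)*(-131) = (84 + 4)*(-131) = 88*(-131) = -11528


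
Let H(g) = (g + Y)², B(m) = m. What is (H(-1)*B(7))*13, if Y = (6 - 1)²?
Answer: 52416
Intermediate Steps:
Y = 25 (Y = 5² = 25)
H(g) = (25 + g)² (H(g) = (g + 25)² = (25 + g)²)
(H(-1)*B(7))*13 = ((25 - 1)²*7)*13 = (24²*7)*13 = (576*7)*13 = 4032*13 = 52416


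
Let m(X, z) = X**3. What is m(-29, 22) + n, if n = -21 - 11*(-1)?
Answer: -24399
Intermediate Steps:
n = -10 (n = -21 + 11 = -10)
m(-29, 22) + n = (-29)**3 - 10 = -24389 - 10 = -24399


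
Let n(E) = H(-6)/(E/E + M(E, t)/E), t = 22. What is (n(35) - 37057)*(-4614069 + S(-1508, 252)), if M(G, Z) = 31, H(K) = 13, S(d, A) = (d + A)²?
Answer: 7425255400631/66 ≈ 1.1250e+11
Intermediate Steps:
S(d, A) = (A + d)²
n(E) = 13/(1 + 31/E) (n(E) = 13/(E/E + 31/E) = 13/(1 + 31/E))
(n(35) - 37057)*(-4614069 + S(-1508, 252)) = (13*35/(31 + 35) - 37057)*(-4614069 + (252 - 1508)²) = (13*35/66 - 37057)*(-4614069 + (-1256)²) = (13*35*(1/66) - 37057)*(-4614069 + 1577536) = (455/66 - 37057)*(-3036533) = -2445307/66*(-3036533) = 7425255400631/66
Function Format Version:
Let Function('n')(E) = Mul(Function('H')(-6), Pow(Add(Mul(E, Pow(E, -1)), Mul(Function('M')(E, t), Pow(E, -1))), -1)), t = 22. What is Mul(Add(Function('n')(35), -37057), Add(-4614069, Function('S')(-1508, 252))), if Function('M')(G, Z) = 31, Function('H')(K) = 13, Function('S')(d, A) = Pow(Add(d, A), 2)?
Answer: Rational(7425255400631, 66) ≈ 1.1250e+11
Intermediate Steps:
Function('S')(d, A) = Pow(Add(A, d), 2)
Function('n')(E) = Mul(13, Pow(Add(1, Mul(31, Pow(E, -1))), -1)) (Function('n')(E) = Mul(13, Pow(Add(Mul(E, Pow(E, -1)), Mul(31, Pow(E, -1))), -1)) = Mul(13, Pow(Add(1, Mul(31, Pow(E, -1))), -1)))
Mul(Add(Function('n')(35), -37057), Add(-4614069, Function('S')(-1508, 252))) = Mul(Add(Mul(13, 35, Pow(Add(31, 35), -1)), -37057), Add(-4614069, Pow(Add(252, -1508), 2))) = Mul(Add(Mul(13, 35, Pow(66, -1)), -37057), Add(-4614069, Pow(-1256, 2))) = Mul(Add(Mul(13, 35, Rational(1, 66)), -37057), Add(-4614069, 1577536)) = Mul(Add(Rational(455, 66), -37057), -3036533) = Mul(Rational(-2445307, 66), -3036533) = Rational(7425255400631, 66)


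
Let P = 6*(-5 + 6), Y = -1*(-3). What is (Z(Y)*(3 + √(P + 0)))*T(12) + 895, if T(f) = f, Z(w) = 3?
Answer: 1003 + 36*√6 ≈ 1091.2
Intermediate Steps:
Y = 3
P = 6 (P = 6*1 = 6)
(Z(Y)*(3 + √(P + 0)))*T(12) + 895 = (3*(3 + √(6 + 0)))*12 + 895 = (3*(3 + √6))*12 + 895 = (9 + 3*√6)*12 + 895 = (108 + 36*√6) + 895 = 1003 + 36*√6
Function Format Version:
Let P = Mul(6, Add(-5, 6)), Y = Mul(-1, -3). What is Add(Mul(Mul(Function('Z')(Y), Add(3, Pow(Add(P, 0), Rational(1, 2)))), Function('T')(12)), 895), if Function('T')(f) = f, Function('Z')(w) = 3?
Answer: Add(1003, Mul(36, Pow(6, Rational(1, 2)))) ≈ 1091.2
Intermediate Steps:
Y = 3
P = 6 (P = Mul(6, 1) = 6)
Add(Mul(Mul(Function('Z')(Y), Add(3, Pow(Add(P, 0), Rational(1, 2)))), Function('T')(12)), 895) = Add(Mul(Mul(3, Add(3, Pow(Add(6, 0), Rational(1, 2)))), 12), 895) = Add(Mul(Mul(3, Add(3, Pow(6, Rational(1, 2)))), 12), 895) = Add(Mul(Add(9, Mul(3, Pow(6, Rational(1, 2)))), 12), 895) = Add(Add(108, Mul(36, Pow(6, Rational(1, 2)))), 895) = Add(1003, Mul(36, Pow(6, Rational(1, 2))))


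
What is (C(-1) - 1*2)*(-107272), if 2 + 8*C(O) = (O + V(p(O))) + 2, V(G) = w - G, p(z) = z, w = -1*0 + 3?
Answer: 174317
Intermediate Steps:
w = 3 (w = 0 + 3 = 3)
V(G) = 3 - G
C(O) = 3/8 (C(O) = -¼ + ((O + (3 - O)) + 2)/8 = -¼ + (3 + 2)/8 = -¼ + (⅛)*5 = -¼ + 5/8 = 3/8)
(C(-1) - 1*2)*(-107272) = (3/8 - 1*2)*(-107272) = (3/8 - 2)*(-107272) = -13/8*(-107272) = 174317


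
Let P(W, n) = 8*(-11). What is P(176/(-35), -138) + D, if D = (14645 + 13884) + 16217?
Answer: 44658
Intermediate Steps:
P(W, n) = -88
D = 44746 (D = 28529 + 16217 = 44746)
P(176/(-35), -138) + D = -88 + 44746 = 44658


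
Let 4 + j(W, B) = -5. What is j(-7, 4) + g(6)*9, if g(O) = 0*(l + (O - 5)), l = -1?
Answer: -9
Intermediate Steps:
j(W, B) = -9 (j(W, B) = -4 - 5 = -9)
g(O) = 0 (g(O) = 0*(-1 + (O - 5)) = 0*(-1 + (-5 + O)) = 0*(-6 + O) = 0)
j(-7, 4) + g(6)*9 = -9 + 0*9 = -9 + 0 = -9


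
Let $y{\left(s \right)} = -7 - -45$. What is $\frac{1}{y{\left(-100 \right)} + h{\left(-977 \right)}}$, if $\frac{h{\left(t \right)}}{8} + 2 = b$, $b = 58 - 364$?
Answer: $- \frac{1}{2426} \approx -0.0004122$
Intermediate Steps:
$y{\left(s \right)} = 38$ ($y{\left(s \right)} = -7 + 45 = 38$)
$b = -306$
$h{\left(t \right)} = -2464$ ($h{\left(t \right)} = -16 + 8 \left(-306\right) = -16 - 2448 = -2464$)
$\frac{1}{y{\left(-100 \right)} + h{\left(-977 \right)}} = \frac{1}{38 - 2464} = \frac{1}{-2426} = - \frac{1}{2426}$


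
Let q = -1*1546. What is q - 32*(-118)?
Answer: 2230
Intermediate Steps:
q = -1546
q - 32*(-118) = -1546 - 32*(-118) = -1546 - 1*(-3776) = -1546 + 3776 = 2230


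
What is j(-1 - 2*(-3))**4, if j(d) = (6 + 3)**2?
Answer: 43046721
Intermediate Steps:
j(d) = 81 (j(d) = 9**2 = 81)
j(-1 - 2*(-3))**4 = 81**4 = 43046721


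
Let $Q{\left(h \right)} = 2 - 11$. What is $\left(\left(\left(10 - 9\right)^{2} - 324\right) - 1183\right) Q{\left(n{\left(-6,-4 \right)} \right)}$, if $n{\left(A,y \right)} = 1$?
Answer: $13554$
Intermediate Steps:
$Q{\left(h \right)} = -9$ ($Q{\left(h \right)} = 2 - 11 = -9$)
$\left(\left(\left(10 - 9\right)^{2} - 324\right) - 1183\right) Q{\left(n{\left(-6,-4 \right)} \right)} = \left(\left(\left(10 - 9\right)^{2} - 324\right) - 1183\right) \left(-9\right) = \left(\left(1^{2} - 324\right) - 1183\right) \left(-9\right) = \left(\left(1 - 324\right) - 1183\right) \left(-9\right) = \left(-323 - 1183\right) \left(-9\right) = \left(-1506\right) \left(-9\right) = 13554$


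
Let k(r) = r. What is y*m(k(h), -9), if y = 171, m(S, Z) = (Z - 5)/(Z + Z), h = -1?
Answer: 133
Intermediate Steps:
m(S, Z) = (-5 + Z)/(2*Z) (m(S, Z) = (-5 + Z)/((2*Z)) = (-5 + Z)*(1/(2*Z)) = (-5 + Z)/(2*Z))
y*m(k(h), -9) = 171*((½)*(-5 - 9)/(-9)) = 171*((½)*(-⅑)*(-14)) = 171*(7/9) = 133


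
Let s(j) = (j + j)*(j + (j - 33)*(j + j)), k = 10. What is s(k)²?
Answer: 81000000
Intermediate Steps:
s(j) = 2*j*(j + 2*j*(-33 + j)) (s(j) = (2*j)*(j + (-33 + j)*(2*j)) = (2*j)*(j + 2*j*(-33 + j)) = 2*j*(j + 2*j*(-33 + j)))
s(k)² = (10²*(-130 + 4*10))² = (100*(-130 + 40))² = (100*(-90))² = (-9000)² = 81000000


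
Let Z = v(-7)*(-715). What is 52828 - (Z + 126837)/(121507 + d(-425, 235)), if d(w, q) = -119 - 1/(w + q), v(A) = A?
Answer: 1218385203008/23063721 ≈ 52827.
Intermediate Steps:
d(w, q) = -119 - 1/(q + w)
Z = 5005 (Z = -7*(-715) = 5005)
52828 - (Z + 126837)/(121507 + d(-425, 235)) = 52828 - (5005 + 126837)/(121507 + (-1 - 119*235 - 119*(-425))/(235 - 425)) = 52828 - 131842/(121507 + (-1 - 27965 + 50575)/(-190)) = 52828 - 131842/(121507 - 1/190*22609) = 52828 - 131842/(121507 - 22609/190) = 52828 - 131842/23063721/190 = 52828 - 131842*190/23063721 = 52828 - 1*25049980/23063721 = 52828 - 25049980/23063721 = 1218385203008/23063721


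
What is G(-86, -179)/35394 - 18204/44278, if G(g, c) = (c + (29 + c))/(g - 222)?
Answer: -14173831739/34477861704 ≈ -0.41110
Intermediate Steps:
G(g, c) = (29 + 2*c)/(-222 + g)
G(-86, -179)/35394 - 18204/44278 = ((29 + 2*(-179))/(-222 - 86))/35394 - 18204/44278 = ((29 - 358)/(-308))*(1/35394) - 18204*1/44278 = -1/308*(-329)*(1/35394) - 9102/22139 = (47/44)*(1/35394) - 9102/22139 = 47/1557336 - 9102/22139 = -14173831739/34477861704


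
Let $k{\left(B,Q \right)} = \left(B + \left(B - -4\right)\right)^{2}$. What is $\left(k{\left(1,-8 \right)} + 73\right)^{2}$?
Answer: $11881$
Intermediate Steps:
$k{\left(B,Q \right)} = \left(4 + 2 B\right)^{2}$ ($k{\left(B,Q \right)} = \left(B + \left(B + 4\right)\right)^{2} = \left(B + \left(4 + B\right)\right)^{2} = \left(4 + 2 B\right)^{2}$)
$\left(k{\left(1,-8 \right)} + 73\right)^{2} = \left(4 \left(2 + 1\right)^{2} + 73\right)^{2} = \left(4 \cdot 3^{2} + 73\right)^{2} = \left(4 \cdot 9 + 73\right)^{2} = \left(36 + 73\right)^{2} = 109^{2} = 11881$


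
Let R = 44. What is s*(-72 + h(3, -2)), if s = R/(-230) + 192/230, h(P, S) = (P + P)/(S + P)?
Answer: -4884/115 ≈ -42.470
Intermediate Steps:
h(P, S) = 2*P/(P + S) (h(P, S) = (2*P)/(P + S) = 2*P/(P + S))
s = 74/115 (s = 44/(-230) + 192/230 = 44*(-1/230) + 192*(1/230) = -22/115 + 96/115 = 74/115 ≈ 0.64348)
s*(-72 + h(3, -2)) = 74*(-72 + 2*3/(3 - 2))/115 = 74*(-72 + 2*3/1)/115 = 74*(-72 + 2*3*1)/115 = 74*(-72 + 6)/115 = (74/115)*(-66) = -4884/115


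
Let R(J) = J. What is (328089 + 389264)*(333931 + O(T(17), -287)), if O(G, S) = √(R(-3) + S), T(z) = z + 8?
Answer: 239546404643 + 717353*I*√290 ≈ 2.3955e+11 + 1.2216e+7*I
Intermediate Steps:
T(z) = 8 + z
O(G, S) = √(-3 + S)
(328089 + 389264)*(333931 + O(T(17), -287)) = (328089 + 389264)*(333931 + √(-3 - 287)) = 717353*(333931 + √(-290)) = 717353*(333931 + I*√290) = 239546404643 + 717353*I*√290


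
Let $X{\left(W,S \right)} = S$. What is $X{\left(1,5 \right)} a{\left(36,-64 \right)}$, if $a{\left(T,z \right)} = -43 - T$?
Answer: $-395$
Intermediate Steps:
$X{\left(1,5 \right)} a{\left(36,-64 \right)} = 5 \left(-43 - 36\right) = 5 \left(-79\right) = -395$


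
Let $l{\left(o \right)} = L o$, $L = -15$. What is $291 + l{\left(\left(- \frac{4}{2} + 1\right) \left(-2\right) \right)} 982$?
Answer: $-29169$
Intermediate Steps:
$l{\left(o \right)} = - 15 o$
$291 + l{\left(\left(- \frac{4}{2} + 1\right) \left(-2\right) \right)} 982 = 291 + - 15 \left(- \frac{4}{2} + 1\right) \left(-2\right) 982 = 291 + - 15 \left(\left(-4\right) \frac{1}{2} + 1\right) \left(-2\right) 982 = 291 + - 15 \left(-2 + 1\right) \left(-2\right) 982 = 291 + - 15 \left(\left(-1\right) \left(-2\right)\right) 982 = 291 + \left(-15\right) 2 \cdot 982 = 291 - 29460 = -29169$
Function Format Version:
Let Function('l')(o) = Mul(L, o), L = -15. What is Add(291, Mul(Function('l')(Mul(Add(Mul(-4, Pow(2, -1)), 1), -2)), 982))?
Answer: -29169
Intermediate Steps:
Function('l')(o) = Mul(-15, o)
Add(291, Mul(Function('l')(Mul(Add(Mul(-4, Pow(2, -1)), 1), -2)), 982)) = Add(291, Mul(Mul(-15, Mul(Add(Mul(-4, Pow(2, -1)), 1), -2)), 982)) = Add(291, Mul(Mul(-15, Mul(Add(Mul(-4, Rational(1, 2)), 1), -2)), 982)) = Add(291, Mul(Mul(-15, Mul(Add(-2, 1), -2)), 982)) = Add(291, Mul(Mul(-15, Mul(-1, -2)), 982)) = Add(291, Mul(Mul(-15, 2), 982)) = Add(291, Mul(-30, 982)) = Add(291, -29460) = -29169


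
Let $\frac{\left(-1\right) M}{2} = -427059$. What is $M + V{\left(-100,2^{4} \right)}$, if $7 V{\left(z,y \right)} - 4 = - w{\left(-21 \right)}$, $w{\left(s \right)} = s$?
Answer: $\frac{5978851}{7} \approx 8.5412 \cdot 10^{5}$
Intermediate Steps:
$V{\left(z,y \right)} = \frac{25}{7}$ ($V{\left(z,y \right)} = \frac{4}{7} + \frac{\left(-1\right) \left(-21\right)}{7} = \frac{4}{7} + \frac{1}{7} \cdot 21 = \frac{4}{7} + 3 = \frac{25}{7}$)
$M = 854118$ ($M = \left(-2\right) \left(-427059\right) = 854118$)
$M + V{\left(-100,2^{4} \right)} = 854118 + \frac{25}{7} = \frac{5978851}{7}$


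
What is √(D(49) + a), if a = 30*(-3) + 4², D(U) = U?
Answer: 5*I ≈ 5.0*I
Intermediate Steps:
a = -74 (a = -90 + 16 = -74)
√(D(49) + a) = √(49 - 74) = √(-25) = 5*I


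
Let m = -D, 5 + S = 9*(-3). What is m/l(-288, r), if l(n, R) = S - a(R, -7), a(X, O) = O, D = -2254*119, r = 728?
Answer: -268226/25 ≈ -10729.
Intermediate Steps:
D = -268226
S = -32 (S = -5 + 9*(-3) = -5 - 27 = -32)
m = 268226 (m = -1*(-268226) = 268226)
l(n, R) = -25 (l(n, R) = -32 - 1*(-7) = -32 + 7 = -25)
m/l(-288, r) = 268226/(-25) = 268226*(-1/25) = -268226/25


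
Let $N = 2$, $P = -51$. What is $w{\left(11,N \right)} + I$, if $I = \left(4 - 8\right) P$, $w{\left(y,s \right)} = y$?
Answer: $215$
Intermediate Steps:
$I = 204$ ($I = \left(4 - 8\right) \left(-51\right) = \left(-4\right) \left(-51\right) = 204$)
$w{\left(11,N \right)} + I = 11 + 204 = 215$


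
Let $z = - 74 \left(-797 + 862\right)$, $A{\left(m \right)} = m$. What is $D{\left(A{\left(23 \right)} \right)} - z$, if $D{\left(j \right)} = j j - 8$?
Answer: $5331$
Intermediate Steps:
$D{\left(j \right)} = -8 + j^{2}$ ($D{\left(j \right)} = j^{2} - 8 = -8 + j^{2}$)
$z = -4810$ ($z = \left(-74\right) 65 = -4810$)
$D{\left(A{\left(23 \right)} \right)} - z = \left(-8 + 23^{2}\right) - -4810 = \left(-8 + 529\right) + 4810 = 521 + 4810 = 5331$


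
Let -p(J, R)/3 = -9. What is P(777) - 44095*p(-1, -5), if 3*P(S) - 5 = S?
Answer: -3570913/3 ≈ -1.1903e+6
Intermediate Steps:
P(S) = 5/3 + S/3
p(J, R) = 27 (p(J, R) = -3*(-9) = 27)
P(777) - 44095*p(-1, -5) = (5/3 + (⅓)*777) - 44095*27 = (5/3 + 259) - 1*1190565 = 782/3 - 1190565 = -3570913/3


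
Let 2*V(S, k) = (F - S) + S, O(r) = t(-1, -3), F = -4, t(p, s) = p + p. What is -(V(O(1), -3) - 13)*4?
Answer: 60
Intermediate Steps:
t(p, s) = 2*p
O(r) = -2 (O(r) = 2*(-1) = -2)
V(S, k) = -2 (V(S, k) = ((-4 - S) + S)/2 = (½)*(-4) = -2)
-(V(O(1), -3) - 13)*4 = -(-2 - 13)*4 = -(-15)*4 = -1*(-60) = 60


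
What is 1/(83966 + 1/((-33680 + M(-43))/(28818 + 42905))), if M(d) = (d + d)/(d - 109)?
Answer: 2559637/214917029394 ≈ 1.1910e-5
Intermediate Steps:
M(d) = 2*d/(-109 + d) (M(d) = (2*d)/(-109 + d) = 2*d/(-109 + d))
1/(83966 + 1/((-33680 + M(-43))/(28818 + 42905))) = 1/(83966 + 1/((-33680 + 2*(-43)/(-109 - 43))/(28818 + 42905))) = 1/(83966 + 1/((-33680 + 2*(-43)/(-152))/71723)) = 1/(83966 + 1/((-33680 + 2*(-43)*(-1/152))*(1/71723))) = 1/(83966 + 1/((-33680 + 43/76)*(1/71723))) = 1/(83966 + 1/(-2559637/76*1/71723)) = 1/(83966 + 1/(-2559637/5450948)) = 1/(83966 - 5450948/2559637) = 1/(214917029394/2559637) = 2559637/214917029394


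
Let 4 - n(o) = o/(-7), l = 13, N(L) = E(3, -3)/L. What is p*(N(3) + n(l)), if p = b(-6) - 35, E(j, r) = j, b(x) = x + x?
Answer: -2256/7 ≈ -322.29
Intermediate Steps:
b(x) = 2*x
N(L) = 3/L
n(o) = 4 + o/7 (n(o) = 4 - o/(-7) = 4 - o*(-1)/7 = 4 - (-1)*o/7 = 4 + o/7)
p = -47 (p = 2*(-6) - 35 = -12 - 35 = -47)
p*(N(3) + n(l)) = -47*(3/3 + (4 + (1/7)*13)) = -47*(3*(1/3) + (4 + 13/7)) = -47*(1 + 41/7) = -47*48/7 = -2256/7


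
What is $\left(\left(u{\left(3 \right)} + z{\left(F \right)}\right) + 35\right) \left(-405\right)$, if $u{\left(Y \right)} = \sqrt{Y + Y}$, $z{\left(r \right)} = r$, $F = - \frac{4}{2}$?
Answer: $-13365 - 405 \sqrt{6} \approx -14357.0$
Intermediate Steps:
$F = -2$ ($F = \left(-4\right) \frac{1}{2} = -2$)
$u{\left(Y \right)} = \sqrt{2} \sqrt{Y}$ ($u{\left(Y \right)} = \sqrt{2 Y} = \sqrt{2} \sqrt{Y}$)
$\left(\left(u{\left(3 \right)} + z{\left(F \right)}\right) + 35\right) \left(-405\right) = \left(\left(\sqrt{2} \sqrt{3} - 2\right) + 35\right) \left(-405\right) = \left(\left(\sqrt{6} - 2\right) + 35\right) \left(-405\right) = \left(\left(-2 + \sqrt{6}\right) + 35\right) \left(-405\right) = \left(33 + \sqrt{6}\right) \left(-405\right) = -13365 - 405 \sqrt{6}$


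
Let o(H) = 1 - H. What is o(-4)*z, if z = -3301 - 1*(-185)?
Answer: -15580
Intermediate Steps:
z = -3116 (z = -3301 + 185 = -3116)
o(-4)*z = (1 - 1*(-4))*(-3116) = (1 + 4)*(-3116) = 5*(-3116) = -15580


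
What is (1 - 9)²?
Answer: 64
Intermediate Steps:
(1 - 9)² = (-8)² = 64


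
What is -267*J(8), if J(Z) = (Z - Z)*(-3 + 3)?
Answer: 0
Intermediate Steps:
J(Z) = 0 (J(Z) = 0*0 = 0)
-267*J(8) = -267*0 = 0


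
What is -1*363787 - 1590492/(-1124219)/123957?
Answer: -16898489977038443/46451604861 ≈ -3.6379e+5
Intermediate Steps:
-1*363787 - 1590492/(-1124219)/123957 = -363787 - 1590492*(-1/1124219)*(1/123957) = -363787 + (1590492/1124219)*(1/123957) = -363787 + 530164/46451604861 = -16898489977038443/46451604861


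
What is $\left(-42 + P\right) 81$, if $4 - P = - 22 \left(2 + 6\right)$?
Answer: $11178$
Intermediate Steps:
$P = 180$ ($P = 4 - - 22 \left(2 + 6\right) = 4 - \left(-22\right) 8 = 4 - -176 = 4 + 176 = 180$)
$\left(-42 + P\right) 81 = \left(-42 + 180\right) 81 = 138 \cdot 81 = 11178$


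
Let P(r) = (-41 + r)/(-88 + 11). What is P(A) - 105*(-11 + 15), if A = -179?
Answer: -2920/7 ≈ -417.14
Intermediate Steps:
P(r) = 41/77 - r/77 (P(r) = (-41 + r)/(-77) = (-41 + r)*(-1/77) = 41/77 - r/77)
P(A) - 105*(-11 + 15) = (41/77 - 1/77*(-179)) - 105*(-11 + 15) = (41/77 + 179/77) - 105*4 = 20/7 - 1*420 = 20/7 - 420 = -2920/7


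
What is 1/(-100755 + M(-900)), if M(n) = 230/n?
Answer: -90/9067973 ≈ -9.9250e-6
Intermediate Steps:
1/(-100755 + M(-900)) = 1/(-100755 + 230/(-900)) = 1/(-100755 + 230*(-1/900)) = 1/(-100755 - 23/90) = 1/(-9067973/90) = -90/9067973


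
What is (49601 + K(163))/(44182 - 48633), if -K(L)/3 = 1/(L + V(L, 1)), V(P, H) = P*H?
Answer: -16169923/1451026 ≈ -11.144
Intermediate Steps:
V(P, H) = H*P
K(L) = -3/(2*L) (K(L) = -3/(L + 1*L) = -3/(L + L) = -3*1/(2*L) = -3/(2*L))
(49601 + K(163))/(44182 - 48633) = (49601 - 3/2/163)/(44182 - 48633) = (49601 - 3/2*1/163)/(-4451) = (49601 - 3/326)*(-1/4451) = (16169923/326)*(-1/4451) = -16169923/1451026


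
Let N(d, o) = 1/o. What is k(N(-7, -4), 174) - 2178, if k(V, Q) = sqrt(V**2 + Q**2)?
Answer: -2178 + sqrt(484417)/4 ≈ -2004.0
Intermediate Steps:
k(V, Q) = sqrt(Q**2 + V**2)
k(N(-7, -4), 174) - 2178 = sqrt(174**2 + (1/(-4))**2) - 2178 = sqrt(30276 + (-1/4)**2) - 2178 = sqrt(30276 + 1/16) - 2178 = sqrt(484417/16) - 2178 = sqrt(484417)/4 - 2178 = -2178 + sqrt(484417)/4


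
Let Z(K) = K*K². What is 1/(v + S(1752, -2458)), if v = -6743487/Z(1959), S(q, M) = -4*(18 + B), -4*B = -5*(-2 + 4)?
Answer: -2506005693/205494714655 ≈ -0.012195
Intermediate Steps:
B = 5/2 (B = -(-5)*(-2 + 4)/4 = -(-5)*2/4 = -¼*(-10) = 5/2 ≈ 2.5000)
Z(K) = K³
S(q, M) = -82 (S(q, M) = -4*(18 + 5/2) = -4*41/2 = -82)
v = -2247829/2506005693 (v = -6743487/(1959³) = -6743487/7518017079 = -6743487*1/7518017079 = -2247829/2506005693 ≈ -0.00089698)
1/(v + S(1752, -2458)) = 1/(-2247829/2506005693 - 82) = 1/(-205494714655/2506005693) = -2506005693/205494714655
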